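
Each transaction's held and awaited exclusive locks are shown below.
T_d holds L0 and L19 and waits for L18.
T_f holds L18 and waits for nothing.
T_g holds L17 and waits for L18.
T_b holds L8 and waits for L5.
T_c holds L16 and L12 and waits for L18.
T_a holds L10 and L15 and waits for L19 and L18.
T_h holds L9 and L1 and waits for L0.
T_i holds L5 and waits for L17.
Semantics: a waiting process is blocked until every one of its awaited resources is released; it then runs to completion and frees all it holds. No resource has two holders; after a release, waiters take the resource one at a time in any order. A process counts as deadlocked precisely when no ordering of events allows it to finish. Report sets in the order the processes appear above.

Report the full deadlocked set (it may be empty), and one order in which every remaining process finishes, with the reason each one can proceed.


Nothing here is deadlocked.
Key observation: there is no circular wait here — follow any chain and it reaches a process that is free to run now.
A valid finishing order for the others: T_f, T_g, T_i, T_d, T_a, T_h, T_b, T_c.
Check, step by step:
  T_f waits on nothing -> runs at once and releases L18
  T_g waits on L18 — all released -> runs and releases L17
  T_i waits on L17 — all released -> runs and releases L5
  T_d waits on L18 — all released -> runs and releases L0 and L19
  T_a waits on L19 and L18 — all released -> runs and releases L10 and L15
  T_h waits on L0 — all released -> runs and releases L9 and L1
  T_b waits on L5 — all released -> runs and releases L8
  T_c waits on L18 — all released -> runs and releases L16 and L12


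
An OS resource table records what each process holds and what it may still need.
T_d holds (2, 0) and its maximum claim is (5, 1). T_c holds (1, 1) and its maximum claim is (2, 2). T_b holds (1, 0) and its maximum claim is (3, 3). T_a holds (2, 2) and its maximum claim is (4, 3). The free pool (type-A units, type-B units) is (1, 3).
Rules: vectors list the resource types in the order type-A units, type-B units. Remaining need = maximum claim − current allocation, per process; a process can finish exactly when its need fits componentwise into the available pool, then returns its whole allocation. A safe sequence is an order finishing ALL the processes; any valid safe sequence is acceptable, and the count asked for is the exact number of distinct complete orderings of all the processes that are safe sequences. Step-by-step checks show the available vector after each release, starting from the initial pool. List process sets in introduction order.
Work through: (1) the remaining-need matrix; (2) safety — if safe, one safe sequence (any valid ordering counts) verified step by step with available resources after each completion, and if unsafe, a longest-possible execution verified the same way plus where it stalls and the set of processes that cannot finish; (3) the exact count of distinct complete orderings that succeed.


(1) Remaining need (order type-A units, type-B units):
  T_d: (3, 1)
  T_c: (1, 1)
  T_b: (2, 3)
  T_a: (2, 1)
(2) The state is SAFE; one workable sequence: T_c, T_b, T_d, T_a.
Key observation: T_c marks the first exact bind of the order: its need (1, 1) fits the free (1, 3) with zero slack on a requested resource.
Check, step by step:
  pool = (1, 3)
  T_c: need (1, 1) fits (1, 3); releases (1, 1), pool now (2, 4)
  T_b: need (2, 3) fits (2, 4); releases (1, 0), pool now (3, 4)
  T_d: need (3, 1) fits (3, 4); releases (2, 0), pool now (5, 4)
  T_a: need (2, 1) fits (5, 4); releases (2, 2), pool now (7, 6)
(3) Exactly 4 of the possible complete orderings are safe sequences.


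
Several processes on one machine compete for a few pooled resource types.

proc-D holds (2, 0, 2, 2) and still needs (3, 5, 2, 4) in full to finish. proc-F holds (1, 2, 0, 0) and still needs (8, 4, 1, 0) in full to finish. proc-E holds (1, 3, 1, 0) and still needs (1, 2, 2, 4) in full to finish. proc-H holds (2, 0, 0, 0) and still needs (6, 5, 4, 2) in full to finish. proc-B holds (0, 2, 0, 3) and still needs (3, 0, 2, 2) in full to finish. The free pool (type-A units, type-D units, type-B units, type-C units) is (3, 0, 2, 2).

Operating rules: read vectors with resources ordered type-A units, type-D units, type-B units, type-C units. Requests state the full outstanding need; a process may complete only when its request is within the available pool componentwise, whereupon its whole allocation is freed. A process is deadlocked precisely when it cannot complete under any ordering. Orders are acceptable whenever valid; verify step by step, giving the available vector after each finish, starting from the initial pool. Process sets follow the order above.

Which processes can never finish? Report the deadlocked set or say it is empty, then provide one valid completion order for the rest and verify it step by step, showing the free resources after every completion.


Nothing here is deadlocked.
Key observation: proc-B fits the free pool immediately, and its release cascades until everyone finishes.
The rest can finish in the order proc-B, proc-E, proc-D, proc-H, proc-F. Verifying each step:
  pool = (3, 0, 2, 2)
  run proc-B (needs (3, 0, 2, 2), free (3, 0, 2, 2)); after release of (0, 2, 0, 3) the pool is (3, 2, 2, 5)
  run proc-E (needs (1, 2, 2, 4), free (3, 2, 2, 5)); after release of (1, 3, 1, 0) the pool is (4, 5, 3, 5)
  run proc-D (needs (3, 5, 2, 4), free (4, 5, 3, 5)); after release of (2, 0, 2, 2) the pool is (6, 5, 5, 7)
  run proc-H (needs (6, 5, 4, 2), free (6, 5, 5, 7)); after release of (2, 0, 0, 0) the pool is (8, 5, 5, 7)
  run proc-F (needs (8, 4, 1, 0), free (8, 5, 5, 7)); after release of (1, 2, 0, 0) the pool is (9, 7, 5, 7)


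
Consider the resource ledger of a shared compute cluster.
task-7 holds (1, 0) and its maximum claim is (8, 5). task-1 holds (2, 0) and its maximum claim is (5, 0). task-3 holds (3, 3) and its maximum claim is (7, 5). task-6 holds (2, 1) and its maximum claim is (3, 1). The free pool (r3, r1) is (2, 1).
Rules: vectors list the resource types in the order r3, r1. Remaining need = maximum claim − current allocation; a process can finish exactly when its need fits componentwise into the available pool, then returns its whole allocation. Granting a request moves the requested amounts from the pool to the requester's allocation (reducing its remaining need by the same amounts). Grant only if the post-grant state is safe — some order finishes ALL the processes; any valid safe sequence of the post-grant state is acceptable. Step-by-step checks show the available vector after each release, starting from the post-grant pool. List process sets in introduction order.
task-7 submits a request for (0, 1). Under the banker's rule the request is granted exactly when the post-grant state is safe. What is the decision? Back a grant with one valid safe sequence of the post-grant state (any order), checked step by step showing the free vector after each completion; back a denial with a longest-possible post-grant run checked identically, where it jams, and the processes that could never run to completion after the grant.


DENY. Granting would leave the state unsafe.
Key observation: no order helps: past task-6, task-1, the free pool tops out at (6, 1), below what each blocked process needs in r1.
Pretend the grant happened; the run task-6, task-1 goes as far as possible. Verifying each step:
  pool = (2, 0)
  task-6: need (1, 0) fits (2, 0); releases (2, 1), pool now (4, 1)
  task-1: need (3, 0) fits (4, 1); releases (2, 0), pool now (6, 1)
  task-7 cannot run: need (7, 4) vs free (6, 1) (insufficient r3 and r1)
  task-3 cannot run: need (4, 2) vs free (6, 1) (insufficient r1)
Post-grant, the permanently blocked set is task-7 and task-3.


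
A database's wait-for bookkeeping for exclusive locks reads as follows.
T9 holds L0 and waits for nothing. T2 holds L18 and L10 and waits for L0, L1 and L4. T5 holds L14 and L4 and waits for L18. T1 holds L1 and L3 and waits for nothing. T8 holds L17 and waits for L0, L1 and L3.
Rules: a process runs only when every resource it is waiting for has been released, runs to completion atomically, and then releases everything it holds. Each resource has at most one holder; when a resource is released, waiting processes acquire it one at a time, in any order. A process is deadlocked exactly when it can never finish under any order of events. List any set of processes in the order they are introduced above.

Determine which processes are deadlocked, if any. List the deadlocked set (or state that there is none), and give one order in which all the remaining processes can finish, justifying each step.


Deadlocked set: T2 and T5.
Key observation: the knot is the closed ring of waits T2 -> T5 -> T2; no other process is dragged down with it.
The rest can finish in the order T9, T1, T8.
Verifying each step:
  T9: no waits; runs immediately, freeing L0
  T1: no waits; runs immediately, freeing L1 and L3
  T8 waits on L0, L1 and L3 — all released -> runs and releases L17


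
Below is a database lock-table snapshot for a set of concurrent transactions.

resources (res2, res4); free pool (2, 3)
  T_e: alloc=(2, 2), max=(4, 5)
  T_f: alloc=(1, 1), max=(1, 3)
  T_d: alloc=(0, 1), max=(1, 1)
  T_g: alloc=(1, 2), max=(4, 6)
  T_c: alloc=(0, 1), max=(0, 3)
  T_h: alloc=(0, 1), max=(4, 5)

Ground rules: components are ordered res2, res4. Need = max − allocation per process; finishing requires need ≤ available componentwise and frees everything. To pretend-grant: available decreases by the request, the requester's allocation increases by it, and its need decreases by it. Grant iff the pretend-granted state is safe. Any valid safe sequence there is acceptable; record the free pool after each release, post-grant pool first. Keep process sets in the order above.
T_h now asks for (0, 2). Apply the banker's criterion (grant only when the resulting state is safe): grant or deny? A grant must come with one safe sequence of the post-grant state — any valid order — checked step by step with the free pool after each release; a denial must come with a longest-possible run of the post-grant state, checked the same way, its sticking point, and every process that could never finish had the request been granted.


GRANT: granting preserves safety; a valid post-grant sequence is T_d, T_c, T_e, T_h, T_f, T_g.
Key observation: (2, 1) free after granting still covers T_d first, and each release covers the next.
Check on the post-grant state, step by step:
  pool = (2, 1)
  T_d needs (1, 0) <= (2, 1) -> finishes; pool += (0, 1) = (2, 2)
  T_c needs (0, 2) <= (2, 2) -> finishes; pool += (0, 1) = (2, 3)
  T_e needs (2, 3) <= (2, 3) -> finishes; pool += (2, 2) = (4, 5)
  T_h needs (4, 2) <= (4, 5) -> finishes; pool += (0, 3) = (4, 8)
  T_f needs (0, 2) <= (4, 8) -> finishes; pool += (1, 1) = (5, 9)
  T_g needs (3, 4) <= (5, 9) -> finishes; pool += (1, 2) = (6, 11)


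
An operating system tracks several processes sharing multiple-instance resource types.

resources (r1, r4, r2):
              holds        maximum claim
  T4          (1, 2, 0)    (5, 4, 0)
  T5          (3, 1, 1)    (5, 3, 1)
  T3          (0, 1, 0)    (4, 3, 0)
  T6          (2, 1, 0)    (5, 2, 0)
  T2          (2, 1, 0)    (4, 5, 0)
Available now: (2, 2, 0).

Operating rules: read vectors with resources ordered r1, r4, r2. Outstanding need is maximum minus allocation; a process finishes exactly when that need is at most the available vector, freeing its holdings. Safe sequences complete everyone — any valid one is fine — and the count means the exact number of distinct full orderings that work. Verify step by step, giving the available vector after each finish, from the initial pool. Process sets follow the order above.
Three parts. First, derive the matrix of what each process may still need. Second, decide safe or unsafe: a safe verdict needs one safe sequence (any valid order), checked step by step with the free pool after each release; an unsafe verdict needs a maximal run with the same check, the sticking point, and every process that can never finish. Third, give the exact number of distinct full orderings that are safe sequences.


(1) Outstanding need per process (order r1, r4, r2):
  T4: (4, 2, 0)
  T5: (2, 2, 0)
  T3: (4, 2, 0)
  T6: (3, 1, 0)
  T2: (2, 4, 0)
(2) The state is SAFE; one workable sequence: T5, T6, T2, T3, T4.
Key observation: the first exact fit in this order is T5 — it needs (2, 2, 0) with (2, 2, 0) free, meeting a requested resource to the last unit.
Verifying each step:
  pool = (2, 2, 0)
  T5: need (2, 2, 0) fits (2, 2, 0); releases (3, 1, 1), pool now (5, 3, 1)
  T6: need (3, 1, 0) fits (5, 3, 1); releases (2, 1, 0), pool now (7, 4, 1)
  T2: need (2, 4, 0) fits (7, 4, 1); releases (2, 1, 0), pool now (9, 5, 1)
  T3: need (4, 2, 0) fits (9, 5, 1); releases (0, 1, 0), pool now (9, 6, 1)
  T4: need (4, 2, 0) fits (9, 6, 1); releases (1, 2, 0), pool now (10, 8, 1)
(3) Precisely 18 of the possible complete orderings are safe sequences.


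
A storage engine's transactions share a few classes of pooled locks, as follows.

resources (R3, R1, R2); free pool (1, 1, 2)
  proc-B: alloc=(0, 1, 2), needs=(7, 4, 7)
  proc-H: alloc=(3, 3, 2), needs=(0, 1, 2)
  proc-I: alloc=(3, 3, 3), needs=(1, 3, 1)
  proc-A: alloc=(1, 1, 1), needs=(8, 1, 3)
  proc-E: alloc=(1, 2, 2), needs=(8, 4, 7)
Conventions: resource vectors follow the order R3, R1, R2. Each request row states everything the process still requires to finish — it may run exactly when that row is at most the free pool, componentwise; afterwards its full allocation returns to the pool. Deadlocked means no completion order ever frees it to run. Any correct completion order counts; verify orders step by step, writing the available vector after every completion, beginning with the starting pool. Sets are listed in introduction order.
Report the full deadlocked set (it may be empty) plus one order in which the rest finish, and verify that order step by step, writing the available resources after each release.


Deadlocked: proc-A and proc-E.
Key observation: no order helps: past proc-H, proc-I, proc-B, the free pool tops out at (7, 8, 9), below what each blocked process needs in R3.
One completion order for the rest: proc-H, proc-I, proc-B. Step-by-step check:
  pool = (1, 1, 2)
  proc-H needs (0, 1, 2) <= (1, 1, 2) -> finishes; pool += (3, 3, 2) = (4, 4, 4)
  proc-I needs (1, 3, 1) <= (4, 4, 4) -> finishes; pool += (3, 3, 3) = (7, 7, 7)
  proc-B needs (7, 4, 7) <= (7, 7, 7) -> finishes; pool += (0, 1, 2) = (7, 8, 9)
The stuck group stays short no matter what:
  proc-A cannot run: need (8, 1, 3) vs free (7, 8, 9) (insufficient R3)
  proc-E cannot run: need (8, 4, 7) vs free (7, 8, 9) (insufficient R3)


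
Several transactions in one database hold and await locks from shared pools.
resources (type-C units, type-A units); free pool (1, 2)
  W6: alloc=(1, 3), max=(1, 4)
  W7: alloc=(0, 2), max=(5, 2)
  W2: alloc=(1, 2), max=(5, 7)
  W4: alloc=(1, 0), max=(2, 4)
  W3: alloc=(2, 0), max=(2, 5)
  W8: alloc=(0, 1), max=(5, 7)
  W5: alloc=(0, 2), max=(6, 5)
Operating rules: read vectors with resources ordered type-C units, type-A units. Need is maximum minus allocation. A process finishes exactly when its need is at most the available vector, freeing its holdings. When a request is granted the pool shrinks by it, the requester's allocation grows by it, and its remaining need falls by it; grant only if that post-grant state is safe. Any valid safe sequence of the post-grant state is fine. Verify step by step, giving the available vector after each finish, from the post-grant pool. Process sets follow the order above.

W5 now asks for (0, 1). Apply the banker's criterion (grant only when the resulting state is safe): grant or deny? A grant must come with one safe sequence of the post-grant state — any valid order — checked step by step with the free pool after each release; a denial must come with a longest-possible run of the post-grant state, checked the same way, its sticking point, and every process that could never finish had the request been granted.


DENY: after the grant no complete ordering would exist.
Key observation: after W6, W4 the pool peaks at (3, 4), and each blocked process is short somewhere: W7 on type-C units; W2 on type-C units, type-A units; W3 on type-A units; W8 on type-C units, type-A units; W5 on type-C units.
On the post-grant state, W6, W4 is a maximal run — nothing extends it. Walking it through:
  pool = (1, 1)
  W6: need (0, 1) fits (1, 1); releases (1, 3), pool now (2, 4)
  W4: need (1, 4) fits (2, 4); releases (1, 0), pool now (3, 4)
  blocked: W7 wants (5, 0), pool (3, 4) — not enough type-C units
  blocked: W2 wants (4, 5), pool (3, 4) — not enough type-C units and type-A units
  blocked: W3 wants (0, 5), pool (3, 4) — not enough type-A units
  blocked: W8 wants (5, 6), pool (3, 4) — not enough type-C units and type-A units
  blocked: W5 wants (6, 2), pool (3, 4) — not enough type-C units
Had the request been granted, W7, W2, W3, W8 and W5 could never finish.


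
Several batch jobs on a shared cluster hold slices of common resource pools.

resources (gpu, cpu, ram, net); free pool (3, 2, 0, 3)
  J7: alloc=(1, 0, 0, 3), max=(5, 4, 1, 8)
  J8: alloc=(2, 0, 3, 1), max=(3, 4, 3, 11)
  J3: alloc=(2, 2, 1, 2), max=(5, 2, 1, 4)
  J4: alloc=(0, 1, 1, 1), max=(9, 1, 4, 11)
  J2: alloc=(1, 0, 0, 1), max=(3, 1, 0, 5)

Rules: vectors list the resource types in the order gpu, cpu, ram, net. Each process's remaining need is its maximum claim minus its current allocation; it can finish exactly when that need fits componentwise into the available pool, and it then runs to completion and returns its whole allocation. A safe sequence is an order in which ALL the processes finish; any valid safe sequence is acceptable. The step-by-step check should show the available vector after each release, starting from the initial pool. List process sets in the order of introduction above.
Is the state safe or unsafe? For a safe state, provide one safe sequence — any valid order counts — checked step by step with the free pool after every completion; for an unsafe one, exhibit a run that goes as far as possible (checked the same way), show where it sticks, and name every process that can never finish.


UNSAFE.
Key observation: net is the bottleneck — with J3, J7, J2 done the pool holds (7, 4, 1, 9), short of every remaining need.
The run J3, J7, J2 cannot be extended any further. Step-by-step check:
  pool = (3, 2, 0, 3)
  J3 needs (3, 0, 0, 2) <= (3, 2, 0, 3) -> finishes; pool += (2, 2, 1, 2) = (5, 4, 1, 5)
  J7 needs (4, 4, 1, 5) <= (5, 4, 1, 5) -> finishes; pool += (1, 0, 0, 3) = (6, 4, 1, 8)
  J2 needs (2, 1, 0, 4) <= (6, 4, 1, 8) -> finishes; pool += (1, 0, 0, 1) = (7, 4, 1, 9)
  J8 cannot run: need (1, 4, 0, 10) vs free (7, 4, 1, 9) (insufficient net)
  J4 cannot run: need (9, 0, 3, 10) vs free (7, 4, 1, 9) (insufficient gpu, ram and net)
Never able to finish: J8 and J4.


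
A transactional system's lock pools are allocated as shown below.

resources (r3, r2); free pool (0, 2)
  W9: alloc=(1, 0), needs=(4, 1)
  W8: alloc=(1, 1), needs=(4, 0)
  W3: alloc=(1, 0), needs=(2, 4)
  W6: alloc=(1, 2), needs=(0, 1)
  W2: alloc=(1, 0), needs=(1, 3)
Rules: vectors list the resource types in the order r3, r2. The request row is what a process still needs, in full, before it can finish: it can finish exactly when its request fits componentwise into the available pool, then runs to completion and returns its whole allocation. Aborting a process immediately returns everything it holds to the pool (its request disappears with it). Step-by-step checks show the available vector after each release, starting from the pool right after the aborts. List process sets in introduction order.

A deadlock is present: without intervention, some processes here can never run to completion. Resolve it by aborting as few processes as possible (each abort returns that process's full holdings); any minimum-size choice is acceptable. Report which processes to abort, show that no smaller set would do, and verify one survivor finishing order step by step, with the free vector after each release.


Abort W9.
Key observation: W8 was stuck for good until W9 gave back (1, 0); in the order shown it finishes at step 4.
No smaller set exists: with zero aborts the deadlock remains.
The survivors complete as W6, W3, W2, W8. Step-by-step check (starting from the post-abort pool):
  pool = (1, 2)
  W6 needs (0, 1) <= (1, 2) -> finishes; pool += (1, 2) = (2, 4)
  W3 needs (2, 4) <= (2, 4) -> finishes; pool += (1, 0) = (3, 4)
  W2 needs (1, 3) <= (3, 4) -> finishes; pool += (1, 0) = (4, 4)
  W8 needs (4, 0) <= (4, 4) -> finishes; pool += (1, 1) = (5, 5)


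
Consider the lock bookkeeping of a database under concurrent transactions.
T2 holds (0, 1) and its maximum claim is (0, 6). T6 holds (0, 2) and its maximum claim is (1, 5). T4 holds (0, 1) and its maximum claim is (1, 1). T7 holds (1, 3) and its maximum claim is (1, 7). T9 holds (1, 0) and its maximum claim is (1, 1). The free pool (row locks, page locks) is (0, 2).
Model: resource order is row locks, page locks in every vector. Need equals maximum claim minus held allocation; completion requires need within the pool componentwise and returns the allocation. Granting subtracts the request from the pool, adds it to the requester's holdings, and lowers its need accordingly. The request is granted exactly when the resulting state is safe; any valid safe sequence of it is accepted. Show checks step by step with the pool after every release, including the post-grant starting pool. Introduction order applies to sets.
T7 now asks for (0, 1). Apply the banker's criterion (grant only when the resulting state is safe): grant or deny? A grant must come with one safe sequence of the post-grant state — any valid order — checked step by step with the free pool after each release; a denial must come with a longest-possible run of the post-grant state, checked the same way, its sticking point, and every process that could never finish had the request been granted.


DENY. Granting would leave the state unsafe.
Key observation: T9, T4 can finish, but then (1, 2) is all there is, and the blocked group's page locks demands exceed it.
Pretend the grant happened; the run T9, T4 goes as far as possible. Verifying each step:
  pool = (0, 1)
  T9: need (0, 1) fits (0, 1); releases (1, 0), pool now (1, 1)
  T4: need (1, 0) fits (1, 1); releases (0, 1), pool now (1, 2)
  T2 still needs (0, 5) but only (1, 2) is free — short on page locks
  T6 still needs (1, 3) but only (1, 2) is free — short on page locks
  T7 still needs (0, 3) but only (1, 2) is free — short on page locks
Post-grant, the permanently blocked set is T2, T6 and T7.


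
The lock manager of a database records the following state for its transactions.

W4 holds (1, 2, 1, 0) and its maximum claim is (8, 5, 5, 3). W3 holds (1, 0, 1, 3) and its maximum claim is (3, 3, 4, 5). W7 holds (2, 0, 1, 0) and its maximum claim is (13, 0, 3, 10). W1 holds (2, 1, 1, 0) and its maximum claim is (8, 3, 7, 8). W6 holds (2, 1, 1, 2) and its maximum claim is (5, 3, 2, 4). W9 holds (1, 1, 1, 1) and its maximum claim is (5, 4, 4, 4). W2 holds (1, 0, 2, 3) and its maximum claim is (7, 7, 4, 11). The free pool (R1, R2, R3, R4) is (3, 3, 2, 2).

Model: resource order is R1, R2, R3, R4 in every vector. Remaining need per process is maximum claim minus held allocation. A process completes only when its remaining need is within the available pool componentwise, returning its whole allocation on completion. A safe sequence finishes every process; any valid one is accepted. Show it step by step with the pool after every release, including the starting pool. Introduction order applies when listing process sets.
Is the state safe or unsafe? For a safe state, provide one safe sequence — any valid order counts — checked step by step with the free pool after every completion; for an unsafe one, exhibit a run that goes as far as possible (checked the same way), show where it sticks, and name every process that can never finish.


SAFE, for example via the order W6, W9, W3, W4, W1, W2, W7.
Key observation: at W6 the run first touches a limit — (3, 2, 1, 2) against (3, 3, 2, 2), exact on a resource it actually requests.
Check, step by step:
  pool = (3, 3, 2, 2)
  W6: need (3, 2, 1, 2) fits (3, 3, 2, 2); releases (2, 1, 1, 2), pool now (5, 4, 3, 4)
  W9: need (4, 3, 3, 3) fits (5, 4, 3, 4); releases (1, 1, 1, 1), pool now (6, 5, 4, 5)
  W3: need (2, 3, 3, 2) fits (6, 5, 4, 5); releases (1, 0, 1, 3), pool now (7, 5, 5, 8)
  W4: need (7, 3, 4, 3) fits (7, 5, 5, 8); releases (1, 2, 1, 0), pool now (8, 7, 6, 8)
  W1: need (6, 2, 6, 8) fits (8, 7, 6, 8); releases (2, 1, 1, 0), pool now (10, 8, 7, 8)
  W2: need (6, 7, 2, 8) fits (10, 8, 7, 8); releases (1, 0, 2, 3), pool now (11, 8, 9, 11)
  W7: need (11, 0, 2, 10) fits (11, 8, 9, 11); releases (2, 0, 1, 0), pool now (13, 8, 10, 11)


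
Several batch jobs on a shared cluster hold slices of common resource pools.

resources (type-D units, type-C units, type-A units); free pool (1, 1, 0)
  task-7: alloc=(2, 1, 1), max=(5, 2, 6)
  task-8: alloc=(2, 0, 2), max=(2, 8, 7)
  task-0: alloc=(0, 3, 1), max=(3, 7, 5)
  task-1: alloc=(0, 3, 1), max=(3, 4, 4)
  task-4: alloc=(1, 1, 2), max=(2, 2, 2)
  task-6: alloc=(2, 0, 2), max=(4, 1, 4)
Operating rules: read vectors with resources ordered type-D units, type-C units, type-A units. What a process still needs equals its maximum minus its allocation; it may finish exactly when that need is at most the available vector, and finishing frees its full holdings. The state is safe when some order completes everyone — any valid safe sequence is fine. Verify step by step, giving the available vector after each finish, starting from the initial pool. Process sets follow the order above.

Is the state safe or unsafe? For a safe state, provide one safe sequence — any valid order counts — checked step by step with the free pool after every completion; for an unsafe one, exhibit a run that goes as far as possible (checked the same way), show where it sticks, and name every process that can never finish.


SAFE. One safe sequence: task-4, task-6, task-1, task-7, task-0, task-8.
Key observation: reading the order forward, task-4 is the first process whose need (1, 1, 0) meets the free pool (1, 1, 0) exactly on a resource it requests.
Verifying each step:
  pool = (1, 1, 0)
  task-4 needs (1, 1, 0) <= (1, 1, 0) -> finishes; pool += (1, 1, 2) = (2, 2, 2)
  task-6 needs (2, 1, 2) <= (2, 2, 2) -> finishes; pool += (2, 0, 2) = (4, 2, 4)
  task-1 needs (3, 1, 3) <= (4, 2, 4) -> finishes; pool += (0, 3, 1) = (4, 5, 5)
  task-7 needs (3, 1, 5) <= (4, 5, 5) -> finishes; pool += (2, 1, 1) = (6, 6, 6)
  task-0 needs (3, 4, 4) <= (6, 6, 6) -> finishes; pool += (0, 3, 1) = (6, 9, 7)
  task-8 needs (0, 8, 5) <= (6, 9, 7) -> finishes; pool += (2, 0, 2) = (8, 9, 9)


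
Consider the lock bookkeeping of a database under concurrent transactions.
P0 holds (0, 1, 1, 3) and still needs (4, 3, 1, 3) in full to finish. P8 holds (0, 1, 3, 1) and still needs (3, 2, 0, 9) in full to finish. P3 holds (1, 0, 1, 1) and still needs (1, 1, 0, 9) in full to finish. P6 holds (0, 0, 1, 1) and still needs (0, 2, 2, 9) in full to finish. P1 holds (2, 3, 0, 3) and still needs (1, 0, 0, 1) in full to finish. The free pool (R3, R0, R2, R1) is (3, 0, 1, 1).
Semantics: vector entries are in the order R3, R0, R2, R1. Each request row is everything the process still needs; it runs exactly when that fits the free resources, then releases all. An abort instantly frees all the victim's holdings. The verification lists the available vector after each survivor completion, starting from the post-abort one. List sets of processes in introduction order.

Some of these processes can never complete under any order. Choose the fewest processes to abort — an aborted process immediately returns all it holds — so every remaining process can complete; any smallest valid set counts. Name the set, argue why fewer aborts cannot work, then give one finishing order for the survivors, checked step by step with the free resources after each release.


The answer: abort P8 and P6.
Key observation: the returned (0, 1, 4, 2) from P8 and P6 is what brings P3 — unrunnable before, under any order — into play at step 3.
No one abort is enough; case by case: P0 alone leaves P8 blocked (short on R1); P8 alone leaves P3 blocked (short on R1); P3 alone leaves P8 blocked (short on R1); P6 alone leaves P8 blocked (short on R1); P1 alone leaves P8 blocked (short on R1).
The survivors complete as P1, P0, P3. Verifying each step (starting from the post-abort pool):
  pool = (3, 1, 5, 3)
  P1: need (1, 0, 0, 1) fits (3, 1, 5, 3); releases (2, 3, 0, 3), pool now (5, 4, 5, 6)
  P0: need (4, 3, 1, 3) fits (5, 4, 5, 6); releases (0, 1, 1, 3), pool now (5, 5, 6, 9)
  P3: need (1, 1, 0, 9) fits (5, 5, 6, 9); releases (1, 0, 1, 1), pool now (6, 5, 7, 10)


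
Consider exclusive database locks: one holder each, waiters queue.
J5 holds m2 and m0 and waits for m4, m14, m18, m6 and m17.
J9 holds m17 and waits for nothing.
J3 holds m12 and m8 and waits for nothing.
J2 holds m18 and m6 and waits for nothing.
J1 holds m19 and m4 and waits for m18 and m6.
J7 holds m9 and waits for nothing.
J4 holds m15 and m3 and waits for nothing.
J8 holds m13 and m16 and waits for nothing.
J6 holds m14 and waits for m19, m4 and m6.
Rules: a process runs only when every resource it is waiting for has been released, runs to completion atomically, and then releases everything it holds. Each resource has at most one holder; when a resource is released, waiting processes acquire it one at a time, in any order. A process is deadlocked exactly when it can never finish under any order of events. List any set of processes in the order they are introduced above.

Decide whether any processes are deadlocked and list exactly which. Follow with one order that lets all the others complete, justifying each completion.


The deadlocked set is empty.
Key observation: the wait graph is acyclic; completion cascades from the unblocked processes through everyone else.
A valid finishing order for the others: J8, J7, J2, J3, J1, J4, J9, J6, J5.
Step-by-step check:
  run J8 (it waits on nothing); releases m13 and m16
  run J7 (it waits on nothing); releases m9
  run J2 (it waits on nothing); releases m18 and m6
  run J3 (it waits on nothing); releases m12 and m8
  run J1 (all its waits — m18 and m6 — are resolved); releases m19 and m4
  run J4 (it waits on nothing); releases m15 and m3
  run J9 (it waits on nothing); releases m17
  run J6 (all its waits — m19, m4 and m6 — are resolved); releases m14
  run J5 (all its waits — m4, m14, m18, m6 and m17 — are resolved); releases m2 and m0


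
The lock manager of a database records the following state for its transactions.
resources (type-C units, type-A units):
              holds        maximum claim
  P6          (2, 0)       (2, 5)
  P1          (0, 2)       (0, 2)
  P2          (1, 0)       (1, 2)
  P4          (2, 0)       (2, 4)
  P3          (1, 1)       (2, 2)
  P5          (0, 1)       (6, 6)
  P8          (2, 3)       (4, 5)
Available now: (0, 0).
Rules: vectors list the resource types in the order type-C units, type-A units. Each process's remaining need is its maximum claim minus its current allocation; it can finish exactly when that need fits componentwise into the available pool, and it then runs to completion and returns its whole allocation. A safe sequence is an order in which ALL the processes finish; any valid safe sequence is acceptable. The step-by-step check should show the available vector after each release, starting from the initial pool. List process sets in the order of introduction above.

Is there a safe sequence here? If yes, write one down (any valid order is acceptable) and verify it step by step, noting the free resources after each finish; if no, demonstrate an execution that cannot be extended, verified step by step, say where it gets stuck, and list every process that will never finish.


SAFE. One safe sequence: P1, P2, P3, P8, P4, P5, P6.
Key observation: P2 is the earliest step where a requested resource binds exactly: need (0, 2), pool (0, 2) at its turn.
Step-by-step check:
  pool = (0, 0)
  P1: need (0, 0) fits (0, 0); releases (0, 2), pool now (0, 2)
  P2: need (0, 2) fits (0, 2); releases (1, 0), pool now (1, 2)
  P3: need (1, 1) fits (1, 2); releases (1, 1), pool now (2, 3)
  P8: need (2, 2) fits (2, 3); releases (2, 3), pool now (4, 6)
  P4: need (0, 4) fits (4, 6); releases (2, 0), pool now (6, 6)
  P5: need (6, 5) fits (6, 6); releases (0, 1), pool now (6, 7)
  P6: need (0, 5) fits (6, 7); releases (2, 0), pool now (8, 7)


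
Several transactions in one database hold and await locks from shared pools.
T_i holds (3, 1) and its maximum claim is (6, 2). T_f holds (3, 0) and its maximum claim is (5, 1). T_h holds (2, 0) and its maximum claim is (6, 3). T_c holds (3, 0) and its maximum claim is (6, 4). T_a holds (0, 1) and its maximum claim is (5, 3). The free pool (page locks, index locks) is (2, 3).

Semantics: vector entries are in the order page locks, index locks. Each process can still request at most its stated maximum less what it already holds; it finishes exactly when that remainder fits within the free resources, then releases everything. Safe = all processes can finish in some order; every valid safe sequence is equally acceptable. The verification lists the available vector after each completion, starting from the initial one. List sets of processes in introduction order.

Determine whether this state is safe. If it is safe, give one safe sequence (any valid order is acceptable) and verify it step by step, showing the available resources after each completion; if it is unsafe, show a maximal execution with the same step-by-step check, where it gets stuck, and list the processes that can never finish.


The state is SAFE; one workable sequence: T_f, T_h, T_i, T_c, T_a.
Key observation: T_f marks the first exact bind of the order: its need (2, 1) fits the free (2, 3) with zero slack on a requested resource.
Check, step by step:
  pool = (2, 3)
  run T_f (needs (2, 1), free (2, 3)); after release of (3, 0) the pool is (5, 3)
  run T_h (needs (4, 3), free (5, 3)); after release of (2, 0) the pool is (7, 3)
  run T_i (needs (3, 1), free (7, 3)); after release of (3, 1) the pool is (10, 4)
  run T_c (needs (3, 4), free (10, 4)); after release of (3, 0) the pool is (13, 4)
  run T_a (needs (5, 2), free (13, 4)); after release of (0, 1) the pool is (13, 5)


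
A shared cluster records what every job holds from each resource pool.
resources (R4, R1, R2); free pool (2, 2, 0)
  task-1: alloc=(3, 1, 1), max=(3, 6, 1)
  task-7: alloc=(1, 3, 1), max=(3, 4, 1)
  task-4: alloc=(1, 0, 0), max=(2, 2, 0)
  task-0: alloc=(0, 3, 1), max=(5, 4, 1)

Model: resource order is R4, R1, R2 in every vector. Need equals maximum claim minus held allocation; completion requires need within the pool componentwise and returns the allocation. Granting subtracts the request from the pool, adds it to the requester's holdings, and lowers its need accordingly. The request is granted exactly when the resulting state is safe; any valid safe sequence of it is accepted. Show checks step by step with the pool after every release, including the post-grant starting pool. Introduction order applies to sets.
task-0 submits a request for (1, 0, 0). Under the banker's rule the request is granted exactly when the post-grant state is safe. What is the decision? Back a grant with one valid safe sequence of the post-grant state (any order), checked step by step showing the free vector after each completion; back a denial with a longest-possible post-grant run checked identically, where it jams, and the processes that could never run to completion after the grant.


GRANT: granting preserves safety; a valid post-grant sequence is task-4, task-7, task-1, task-0.
Key observation: post-grant, (1, 2, 0) remains, and an order beginning with task-4 completes everyone.
Step-by-step check of the post-grant state:
  pool = (1, 2, 0)
  task-4 needs (1, 2, 0) <= (1, 2, 0) -> finishes; pool += (1, 0, 0) = (2, 2, 0)
  task-7 needs (2, 1, 0) <= (2, 2, 0) -> finishes; pool += (1, 3, 1) = (3, 5, 1)
  task-1 needs (0, 5, 0) <= (3, 5, 1) -> finishes; pool += (3, 1, 1) = (6, 6, 2)
  task-0 needs (4, 1, 0) <= (6, 6, 2) -> finishes; pool += (1, 3, 1) = (7, 9, 3)


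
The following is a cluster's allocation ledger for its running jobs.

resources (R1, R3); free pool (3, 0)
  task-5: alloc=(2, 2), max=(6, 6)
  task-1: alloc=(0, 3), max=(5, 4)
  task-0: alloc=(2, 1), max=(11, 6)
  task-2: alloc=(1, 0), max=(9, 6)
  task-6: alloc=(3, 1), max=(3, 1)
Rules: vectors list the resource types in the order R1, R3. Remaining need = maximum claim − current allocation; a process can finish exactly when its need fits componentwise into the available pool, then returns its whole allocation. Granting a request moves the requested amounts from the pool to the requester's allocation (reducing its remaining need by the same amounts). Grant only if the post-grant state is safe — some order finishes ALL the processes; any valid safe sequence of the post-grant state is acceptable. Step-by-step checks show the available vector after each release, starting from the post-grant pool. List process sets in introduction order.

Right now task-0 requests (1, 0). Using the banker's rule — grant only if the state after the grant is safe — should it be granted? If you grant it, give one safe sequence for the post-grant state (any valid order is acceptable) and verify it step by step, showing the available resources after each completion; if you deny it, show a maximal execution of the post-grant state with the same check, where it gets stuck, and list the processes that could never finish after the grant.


DENY. Granting would leave the state unsafe.
Key observation: after task-6, task-1, task-5 complete, (7, 6) is the best the pool ever gets, yet each leftover process wants more R1.
Pretend the grant happened; the run task-6, task-1, task-5 goes as far as possible. Verifying each step:
  pool = (2, 0)
  task-6 needs (0, 0) <= (2, 0) -> finishes; pool += (3, 1) = (5, 1)
  task-1 needs (5, 1) <= (5, 1) -> finishes; pool += (0, 3) = (5, 4)
  task-5 needs (4, 4) <= (5, 4) -> finishes; pool += (2, 2) = (7, 6)
  task-0 cannot run: need (8, 5) vs free (7, 6) (insufficient R1)
  task-2 cannot run: need (8, 6) vs free (7, 6) (insufficient R1)
Processes that could never finish after the grant: task-0 and task-2.


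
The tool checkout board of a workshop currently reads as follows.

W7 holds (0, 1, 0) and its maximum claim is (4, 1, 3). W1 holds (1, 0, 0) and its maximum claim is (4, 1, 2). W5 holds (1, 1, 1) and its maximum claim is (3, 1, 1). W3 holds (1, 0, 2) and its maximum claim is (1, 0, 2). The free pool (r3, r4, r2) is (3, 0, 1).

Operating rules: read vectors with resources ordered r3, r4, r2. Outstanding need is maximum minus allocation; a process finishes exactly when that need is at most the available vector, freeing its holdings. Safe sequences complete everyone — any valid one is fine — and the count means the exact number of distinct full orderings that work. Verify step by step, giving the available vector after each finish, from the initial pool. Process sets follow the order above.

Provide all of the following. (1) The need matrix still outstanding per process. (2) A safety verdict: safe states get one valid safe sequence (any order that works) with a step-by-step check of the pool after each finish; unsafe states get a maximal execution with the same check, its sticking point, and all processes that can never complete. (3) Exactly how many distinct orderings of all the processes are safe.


(1) Remaining need (order r3, r4, r2):
  W7: (4, 0, 3)
  W1: (3, 1, 2)
  W5: (2, 0, 0)
  W3: (0, 0, 0)
(2) SAFE. One safe sequence: W3, W5, W7, W1.
Key observation: every step clears its requested resources with room to spare; the minimum clearance is 1, first at W7 — (4, 0, 3) vs (5, 1, 4) free.
Step-by-step check:
  pool = (3, 0, 1)
  W3 needs (0, 0, 0) <= (3, 0, 1) -> finishes; pool += (1, 0, 2) = (4, 0, 3)
  W5 needs (2, 0, 0) <= (4, 0, 3) -> finishes; pool += (1, 1, 1) = (5, 1, 4)
  W7 needs (4, 0, 3) <= (5, 1, 4) -> finishes; pool += (0, 1, 0) = (5, 2, 4)
  W1 needs (3, 1, 2) <= (5, 2, 4) -> finishes; pool += (1, 0, 0) = (6, 2, 4)
(3) Exactly 7 of the possible complete orderings are safe sequences.
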